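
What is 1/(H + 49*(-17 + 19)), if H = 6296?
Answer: 1/6394 ≈ 0.00015640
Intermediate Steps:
1/(H + 49*(-17 + 19)) = 1/(6296 + 49*(-17 + 19)) = 1/(6296 + 49*2) = 1/(6296 + 98) = 1/6394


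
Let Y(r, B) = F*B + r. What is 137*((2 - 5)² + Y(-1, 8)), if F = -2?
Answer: -1096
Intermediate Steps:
Y(r, B) = r - 2*B (Y(r, B) = -2*B + r = r - 2*B)
137*((2 - 5)² + Y(-1, 8)) = 137*((2 - 5)² + (-1 - 2*8)) = 137*((-3)² + (-1 - 16)) = 137*(9 - 17) = 137*(-8) = -1096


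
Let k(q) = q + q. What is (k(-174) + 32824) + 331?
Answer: 32807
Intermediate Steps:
k(q) = 2*q
(k(-174) + 32824) + 331 = (2*(-174) + 32824) + 331 = (-348 + 32824) + 331 = 32476 + 331 = 32807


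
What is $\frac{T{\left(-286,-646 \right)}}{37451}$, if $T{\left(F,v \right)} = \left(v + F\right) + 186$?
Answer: $- \frac{746}{37451} \approx -0.019919$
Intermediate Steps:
$T{\left(F,v \right)} = 186 + F + v$ ($T{\left(F,v \right)} = \left(F + v\right) + 186 = 186 + F + v$)
$\frac{T{\left(-286,-646 \right)}}{37451} = \frac{186 - 286 - 646}{37451} = \left(-746\right) \frac{1}{37451} = - \frac{746}{37451}$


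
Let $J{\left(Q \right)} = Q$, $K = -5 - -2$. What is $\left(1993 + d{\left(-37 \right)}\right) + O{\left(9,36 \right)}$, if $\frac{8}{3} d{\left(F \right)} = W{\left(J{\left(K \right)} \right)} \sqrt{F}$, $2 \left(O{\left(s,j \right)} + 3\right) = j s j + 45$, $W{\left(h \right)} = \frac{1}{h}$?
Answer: $\frac{15689}{2} - \frac{i \sqrt{37}}{8} \approx 7844.5 - 0.76035 i$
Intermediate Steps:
$K = -3$ ($K = -5 + 2 = -3$)
$O{\left(s,j \right)} = \frac{39}{2} + \frac{s j^{2}}{2}$ ($O{\left(s,j \right)} = -3 + \frac{j s j + 45}{2} = -3 + \frac{s j^{2} + 45}{2} = -3 + \frac{45 + s j^{2}}{2} = -3 + \left(\frac{45}{2} + \frac{s j^{2}}{2}\right) = \frac{39}{2} + \frac{s j^{2}}{2}$)
$d{\left(F \right)} = - \frac{\sqrt{F}}{8}$ ($d{\left(F \right)} = \frac{3 \frac{\sqrt{F}}{-3}}{8} = \frac{3 \left(- \frac{\sqrt{F}}{3}\right)}{8} = - \frac{\sqrt{F}}{8}$)
$\left(1993 + d{\left(-37 \right)}\right) + O{\left(9,36 \right)} = \left(1993 - \frac{\sqrt{-37}}{8}\right) + \left(\frac{39}{2} + \frac{1}{2} \cdot 9 \cdot 36^{2}\right) = \left(1993 - \frac{i \sqrt{37}}{8}\right) + \left(\frac{39}{2} + \frac{1}{2} \cdot 9 \cdot 1296\right) = \left(1993 - \frac{i \sqrt{37}}{8}\right) + \left(\frac{39}{2} + 5832\right) = \left(1993 - \frac{i \sqrt{37}}{8}\right) + \frac{11703}{2} = \frac{15689}{2} - \frac{i \sqrt{37}}{8}$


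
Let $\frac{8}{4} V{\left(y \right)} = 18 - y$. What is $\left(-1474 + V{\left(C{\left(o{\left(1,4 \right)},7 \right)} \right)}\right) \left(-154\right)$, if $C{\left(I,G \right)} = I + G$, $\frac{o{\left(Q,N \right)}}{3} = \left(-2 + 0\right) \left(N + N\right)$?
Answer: $222453$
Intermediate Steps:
$o{\left(Q,N \right)} = - 12 N$ ($o{\left(Q,N \right)} = 3 \left(-2 + 0\right) \left(N + N\right) = 3 \left(- 2 \cdot 2 N\right) = 3 \left(- 4 N\right) = - 12 N$)
$C{\left(I,G \right)} = G + I$
$V{\left(y \right)} = 9 - \frac{y}{2}$ ($V{\left(y \right)} = \frac{18 - y}{2} = 9 - \frac{y}{2}$)
$\left(-1474 + V{\left(C{\left(o{\left(1,4 \right)},7 \right)} \right)}\right) \left(-154\right) = \left(-1474 - \left(-9 + \frac{7 - 48}{2}\right)\right) \left(-154\right) = \left(-1474 + \left(9 - - \frac{41}{2}\right)\right) \left(-154\right) = \left(-1474 + \left(9 + \frac{41}{2}\right)\right) \left(-154\right) = \left(-1474 + \frac{59}{2}\right) \left(-154\right) = \left(- \frac{2889}{2}\right) \left(-154\right) = 222453$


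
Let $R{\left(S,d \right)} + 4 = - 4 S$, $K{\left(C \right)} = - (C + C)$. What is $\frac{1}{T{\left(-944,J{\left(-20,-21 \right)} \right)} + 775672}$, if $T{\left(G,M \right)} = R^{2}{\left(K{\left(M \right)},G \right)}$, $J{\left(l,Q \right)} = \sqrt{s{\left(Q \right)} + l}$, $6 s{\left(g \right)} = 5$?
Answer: $\frac{3 i}{8 \left(4 \sqrt{690} + 290423 i\right)} \approx 1.2912 \cdot 10^{-6} + 4.6715 \cdot 10^{-10} i$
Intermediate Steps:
$K{\left(C \right)} = - 2 C$
$s{\left(g \right)} = \frac{5}{6}$ ($s{\left(g \right)} = \frac{1}{6} \cdot 5 = \frac{5}{6}$)
$R{\left(S,d \right)} = -4 - 4 S$
$J{\left(l,Q \right)} = \sqrt{\frac{5}{6} + l}$
$T{\left(G,M \right)} = \left(-4 + 8 M\right)^{2}$ ($T{\left(G,M \right)} = \left(-4 - 4 \left(- 2 M\right)\right)^{2} = \left(-4 + 8 M\right)^{2}$)
$\frac{1}{T{\left(-944,J{\left(-20,-21 \right)} \right)} + 775672} = \frac{1}{16 \left(1 - 2 \frac{\sqrt{30 + 36 \left(-20\right)}}{6}\right)^{2} + 775672} = \frac{1}{16 \left(1 - 2 \frac{\sqrt{30 - 720}}{6}\right)^{2} + 775672} = \frac{1}{16 \left(1 - 2 \frac{\sqrt{-690}}{6}\right)^{2} + 775672} = \frac{1}{16 \left(1 - 2 \frac{i \sqrt{690}}{6}\right)^{2} + 775672} = \frac{1}{16 \left(1 - \frac{i \sqrt{690}}{3}\right)^{2} + 775672} = \frac{1}{775672 + 16 \left(1 - \frac{i \sqrt{690}}{3}\right)^{2}}$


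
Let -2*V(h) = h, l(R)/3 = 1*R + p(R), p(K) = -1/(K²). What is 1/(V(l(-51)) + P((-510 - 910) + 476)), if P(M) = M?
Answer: -867/752122 ≈ -0.0011527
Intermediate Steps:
p(K) = -1/K²
l(R) = -3/R² + 3*R (l(R) = 3*(1*R - 1/R²) = 3*(R - 1/R²) = -3/R² + 3*R)
V(h) = -h/2
1/(V(l(-51)) + P((-510 - 910) + 476)) = 1/(-(-3/(-51)² + 3*(-51))/2 + ((-510 - 910) + 476)) = 1/(-(-3*1/2601 - 153)/2 + (-1420 + 476)) = 1/(-(-1/867 - 153)/2 - 944) = 1/(-½*(-132652/867) - 944) = 1/(66326/867 - 944) = 1/(-752122/867) = -867/752122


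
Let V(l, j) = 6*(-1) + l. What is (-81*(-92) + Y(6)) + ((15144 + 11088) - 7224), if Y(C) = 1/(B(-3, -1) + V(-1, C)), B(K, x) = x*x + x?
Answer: 185219/7 ≈ 26460.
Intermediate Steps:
B(K, x) = x + x² (B(K, x) = x² + x = x + x²)
V(l, j) = -6 + l
Y(C) = -⅐ (Y(C) = 1/(-(1 - 1) + (-6 - 1)) = 1/(-1*0 - 7) = 1/(0 - 7) = 1/(-7) = -⅐)
(-81*(-92) + Y(6)) + ((15144 + 11088) - 7224) = (-81*(-92) - ⅐) + ((15144 + 11088) - 7224) = (7452 - ⅐) + (26232 - 7224) = 52163/7 + 19008 = 185219/7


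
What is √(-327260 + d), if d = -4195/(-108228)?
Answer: I*√958323524686845/54114 ≈ 572.07*I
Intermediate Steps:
d = 4195/108228 (d = -4195*(-1/108228) = 4195/108228 ≈ 0.038761)
√(-327260 + d) = √(-327260 + 4195/108228) = √(-35418691085/108228) = I*√958323524686845/54114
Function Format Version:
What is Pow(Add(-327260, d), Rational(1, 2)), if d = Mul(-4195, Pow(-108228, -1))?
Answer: Mul(Rational(1, 54114), I, Pow(958323524686845, Rational(1, 2))) ≈ Mul(572.07, I)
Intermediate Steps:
d = Rational(4195, 108228) (d = Mul(-4195, Rational(-1, 108228)) = Rational(4195, 108228) ≈ 0.038761)
Pow(Add(-327260, d), Rational(1, 2)) = Pow(Add(-327260, Rational(4195, 108228)), Rational(1, 2)) = Pow(Rational(-35418691085, 108228), Rational(1, 2)) = Mul(Rational(1, 54114), I, Pow(958323524686845, Rational(1, 2)))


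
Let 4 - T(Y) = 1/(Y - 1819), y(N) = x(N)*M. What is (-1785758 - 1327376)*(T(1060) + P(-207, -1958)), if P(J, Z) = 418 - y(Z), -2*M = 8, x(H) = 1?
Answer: -1006585181890/759 ≈ -1.3262e+9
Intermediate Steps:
M = -4 (M = -½*8 = -4)
y(N) = -4 (y(N) = 1*(-4) = -4)
P(J, Z) = 422 (P(J, Z) = 418 - 1*(-4) = 418 + 4 = 422)
T(Y) = 4 - 1/(-1819 + Y) (T(Y) = 4 - 1/(Y - 1819) = 4 - 1/(-1819 + Y))
(-1785758 - 1327376)*(T(1060) + P(-207, -1958)) = (-1785758 - 1327376)*((-7277 + 4*1060)/(-1819 + 1060) + 422) = -3113134*((-7277 + 4240)/(-759) + 422) = -3113134*(-1/759*(-3037) + 422) = -3113134*(3037/759 + 422) = -3113134*323335/759 = -1006585181890/759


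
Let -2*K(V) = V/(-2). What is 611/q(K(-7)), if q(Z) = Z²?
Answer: 9776/49 ≈ 199.51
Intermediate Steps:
K(V) = V/4 (K(V) = -V/(2*(-2)) = -V*(-1)/(2*2) = -(-1)*V/4 = V/4)
611/q(K(-7)) = 611/(((¼)*(-7))²) = 611/((-7/4)²) = 611/(49/16) = 611*(16/49) = 9776/49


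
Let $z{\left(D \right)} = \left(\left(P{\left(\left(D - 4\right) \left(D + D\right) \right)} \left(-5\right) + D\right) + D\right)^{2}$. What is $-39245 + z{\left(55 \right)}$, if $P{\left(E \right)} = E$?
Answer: $780604355$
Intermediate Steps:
$z{\left(D \right)} = \left(2 D - 10 D \left(-4 + D\right)\right)^{2}$ ($z{\left(D \right)} = \left(\left(\left(D - 4\right) \left(D + D\right) \left(-5\right) + D\right) + D\right)^{2} = \left(\left(\left(-4 + D\right) 2 D \left(-5\right) + D\right) + D\right)^{2} = \left(\left(2 D \left(-4 + D\right) \left(-5\right) + D\right) + D\right)^{2} = \left(\left(- 10 D \left(-4 + D\right) + D\right) + D\right)^{2} = \left(\left(D - 10 D \left(-4 + D\right)\right) + D\right)^{2} = \left(2 D - 10 D \left(-4 + D\right)\right)^{2}$)
$-39245 + z{\left(55 \right)} = -39245 + 4 \cdot 55^{2} \left(-21 + 5 \cdot 55\right)^{2} = -39245 + 4 \cdot 3025 \left(-21 + 275\right)^{2} = -39245 + 4 \cdot 3025 \cdot 254^{2} = -39245 + 4 \cdot 3025 \cdot 64516 = -39245 + 780643600 = 780604355$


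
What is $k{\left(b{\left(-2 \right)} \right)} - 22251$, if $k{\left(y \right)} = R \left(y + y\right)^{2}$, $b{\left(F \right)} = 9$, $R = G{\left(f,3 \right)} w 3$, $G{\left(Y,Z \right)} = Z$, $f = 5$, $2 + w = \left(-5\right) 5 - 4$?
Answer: $-112647$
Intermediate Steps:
$w = -31$ ($w = -2 - 29 = -31$)
$R = -279$ ($R = 3 \left(-31\right) 3 = \left(-93\right) 3 = -279$)
$k{\left(y \right)} = - 1116 y^{2}$ ($k{\left(y \right)} = - 279 \left(y + y\right)^{2} = - 279 \left(2 y\right)^{2} = - 279 \cdot 4 y^{2} = - 1116 y^{2}$)
$k{\left(b{\left(-2 \right)} \right)} - 22251 = - 1116 \cdot 9^{2} - 22251 = \left(-1116\right) 81 - 22251 = -90396 - 22251 = -112647$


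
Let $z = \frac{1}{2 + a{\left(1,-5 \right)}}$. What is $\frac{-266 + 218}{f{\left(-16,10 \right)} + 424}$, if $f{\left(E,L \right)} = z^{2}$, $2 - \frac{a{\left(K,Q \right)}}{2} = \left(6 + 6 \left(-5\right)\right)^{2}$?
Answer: $- \frac{63039168}{556845985} \approx -0.11321$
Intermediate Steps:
$a{\left(K,Q \right)} = -1148$ ($a{\left(K,Q \right)} = 4 - 2 \left(6 + 6 \left(-5\right)\right)^{2} = 4 - 2 \left(6 - 30\right)^{2} = 4 - 2 \left(-24\right)^{2} = 4 - 1152 = -1148$)
$z = - \frac{1}{1146}$ ($z = \frac{1}{2 - 1148} = \frac{1}{-1146} = - \frac{1}{1146} \approx -0.0008726$)
$f{\left(E,L \right)} = \frac{1}{1313316}$ ($f{\left(E,L \right)} = \left(- \frac{1}{1146}\right)^{2} = \frac{1}{1313316}$)
$\frac{-266 + 218}{f{\left(-16,10 \right)} + 424} = \frac{-266 + 218}{\frac{1}{1313316} + 424} = - \frac{48}{\frac{556845985}{1313316}} = \left(-48\right) \frac{1313316}{556845985} = - \frac{63039168}{556845985}$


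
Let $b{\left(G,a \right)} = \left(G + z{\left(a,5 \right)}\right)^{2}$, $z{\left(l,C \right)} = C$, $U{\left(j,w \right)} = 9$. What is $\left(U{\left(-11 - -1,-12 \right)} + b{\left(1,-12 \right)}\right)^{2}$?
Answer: $2025$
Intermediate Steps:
$b{\left(G,a \right)} = \left(5 + G\right)^{2}$ ($b{\left(G,a \right)} = \left(G + 5\right)^{2} = \left(5 + G\right)^{2}$)
$\left(U{\left(-11 - -1,-12 \right)} + b{\left(1,-12 \right)}\right)^{2} = \left(9 + \left(5 + 1\right)^{2}\right)^{2} = \left(9 + 6^{2}\right)^{2} = \left(9 + 36\right)^{2} = 45^{2} = 2025$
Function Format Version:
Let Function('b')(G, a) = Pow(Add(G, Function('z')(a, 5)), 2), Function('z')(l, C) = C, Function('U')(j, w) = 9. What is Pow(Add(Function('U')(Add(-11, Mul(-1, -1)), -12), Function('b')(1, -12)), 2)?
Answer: 2025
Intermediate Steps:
Function('b')(G, a) = Pow(Add(5, G), 2) (Function('b')(G, a) = Pow(Add(G, 5), 2) = Pow(Add(5, G), 2))
Pow(Add(Function('U')(Add(-11, Mul(-1, -1)), -12), Function('b')(1, -12)), 2) = Pow(Add(9, Pow(Add(5, 1), 2)), 2) = Pow(Add(9, Pow(6, 2)), 2) = Pow(Add(9, 36), 2) = Pow(45, 2) = 2025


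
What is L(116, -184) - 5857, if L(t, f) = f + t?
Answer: -5925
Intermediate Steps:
L(116, -184) - 5857 = (-184 + 116) - 5857 = -68 - 5857 = -5925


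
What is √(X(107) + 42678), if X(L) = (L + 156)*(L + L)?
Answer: 4*√6185 ≈ 314.58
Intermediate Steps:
X(L) = 2*L*(156 + L) (X(L) = (156 + L)*(2*L) = 2*L*(156 + L))
√(X(107) + 42678) = √(2*107*(156 + 107) + 42678) = √(2*107*263 + 42678) = √(56282 + 42678) = √98960 = 4*√6185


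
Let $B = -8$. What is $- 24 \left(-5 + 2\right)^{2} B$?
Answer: $1728$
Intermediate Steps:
$- 24 \left(-5 + 2\right)^{2} B = - 24 \left(-5 + 2\right)^{2} \left(-8\right) = - 24 \left(-3\right)^{2} \left(-8\right) = \left(-24\right) 9 \left(-8\right) = \left(-216\right) \left(-8\right) = 1728$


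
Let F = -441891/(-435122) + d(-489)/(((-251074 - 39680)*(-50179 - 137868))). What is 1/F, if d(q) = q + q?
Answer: 3965079497742906/4026762410257657 ≈ 0.98468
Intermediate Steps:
d(q) = 2*q
F = 4026762410257657/3965079497742906 (F = -441891/(-435122) + (2*(-489))/(((-251074 - 39680)*(-50179 - 137868))) = -441891*(-1/435122) - 978/((-290754*(-188047))) = 441891/435122 - 978/54675417438 = 441891/435122 - 978*1/54675417438 = 441891/435122 - 163/9112569573 = 4026762410257657/3965079497742906 ≈ 1.0156)
1/F = 1/(4026762410257657/3965079497742906) = 3965079497742906/4026762410257657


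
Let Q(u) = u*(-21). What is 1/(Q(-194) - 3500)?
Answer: 1/574 ≈ 0.0017422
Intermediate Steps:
Q(u) = -21*u
1/(Q(-194) - 3500) = 1/(-21*(-194) - 3500) = 1/(4074 - 3500) = 1/574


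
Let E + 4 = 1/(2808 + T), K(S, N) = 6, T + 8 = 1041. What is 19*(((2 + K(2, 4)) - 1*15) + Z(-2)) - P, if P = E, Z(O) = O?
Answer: -641448/3841 ≈ -167.00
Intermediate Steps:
T = 1033 (T = -8 + 1041 = 1033)
E = -15363/3841 (E = -4 + 1/(2808 + 1033) = -4 + 1/3841 = -15363/3841 ≈ -3.9997)
P = -15363/3841 ≈ -3.9997
19*(((2 + K(2, 4)) - 1*15) + Z(-2)) - P = 19*(((2 + 6) - 1*15) - 2) - 1*(-15363/3841) = 19*((8 - 15) - 2) + 15363/3841 = 19*(-7 - 2) + 15363/3841 = 19*(-9) + 15363/3841 = -171 + 15363/3841 = -641448/3841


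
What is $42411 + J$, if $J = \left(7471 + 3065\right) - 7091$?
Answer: $45856$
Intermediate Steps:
$J = 3445$ ($J = 10536 - 7091 = 3445$)
$42411 + J = 42411 + 3445 = 45856$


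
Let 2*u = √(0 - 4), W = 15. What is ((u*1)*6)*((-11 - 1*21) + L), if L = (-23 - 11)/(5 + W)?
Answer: -1011*I/5 ≈ -202.2*I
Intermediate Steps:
u = I (u = √(0 - 4)/2 = √(-4)/2 = (2*I)/2 = I ≈ 1.0*I)
L = -17/10 (L = (-23 - 11)/(5 + 15) = -34/20 = -34*1/20 = -17/10 ≈ -1.7000)
((u*1)*6)*((-11 - 1*21) + L) = ((I*1)*6)*((-11 - 1*21) - 17/10) = (I*6)*((-11 - 21) - 17/10) = (6*I)*(-32 - 17/10) = (6*I)*(-337/10) = -1011*I/5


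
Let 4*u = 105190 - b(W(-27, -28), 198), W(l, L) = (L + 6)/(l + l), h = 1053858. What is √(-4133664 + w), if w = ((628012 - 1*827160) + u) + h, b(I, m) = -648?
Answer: I*√13009978/2 ≈ 1803.5*I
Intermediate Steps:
W(l, L) = (6 + L)/(2*l) (W(l, L) = (6 + L)/((2*l)) = (6 + L)*(1/(2*l)) = (6 + L)/(2*l))
u = 52919/2 (u = (105190 - 1*(-648))/4 = (105190 + 648)/4 = (¼)*105838 = 52919/2 ≈ 26460.)
w = 1762339/2 (w = ((628012 - 1*827160) + 52919/2) + 1053858 = ((628012 - 827160) + 52919/2) + 1053858 = (-199148 + 52919/2) + 1053858 = -345377/2 + 1053858 = 1762339/2 ≈ 8.8117e+5)
√(-4133664 + w) = √(-4133664 + 1762339/2) = √(-6504989/2) = I*√13009978/2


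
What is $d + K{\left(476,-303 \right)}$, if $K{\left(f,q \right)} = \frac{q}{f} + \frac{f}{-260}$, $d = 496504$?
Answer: $\frac{15361757421}{30940} \approx 4.965 \cdot 10^{5}$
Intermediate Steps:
$K{\left(f,q \right)} = - \frac{f}{260} + \frac{q}{f}$ ($K{\left(f,q \right)} = \frac{q}{f} + f \left(- \frac{1}{260}\right) = \frac{q}{f} - \frac{f}{260} = - \frac{f}{260} + \frac{q}{f}$)
$d + K{\left(476,-303 \right)} = 496504 - \left(\frac{119}{65} + \frac{303}{476}\right) = 496504 - \frac{76339}{30940} = \frac{15361757421}{30940}$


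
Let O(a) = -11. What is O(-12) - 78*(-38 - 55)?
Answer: 7243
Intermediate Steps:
O(-12) - 78*(-38 - 55) = -11 - 78*(-38 - 55) = -11 - 78*(-93) = -11 + 7254 = 7243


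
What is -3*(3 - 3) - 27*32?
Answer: -864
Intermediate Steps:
-3*(3 - 3) - 27*32 = -3*0 - 864 = 0 - 864 = -864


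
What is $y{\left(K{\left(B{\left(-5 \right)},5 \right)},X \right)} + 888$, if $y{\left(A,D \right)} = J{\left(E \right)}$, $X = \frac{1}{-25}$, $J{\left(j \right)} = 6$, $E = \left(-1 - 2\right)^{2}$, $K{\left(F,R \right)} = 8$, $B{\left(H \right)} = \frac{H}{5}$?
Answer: $894$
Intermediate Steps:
$B{\left(H \right)} = \frac{H}{5}$ ($B{\left(H \right)} = H \frac{1}{5} = \frac{H}{5}$)
$E = 9$ ($E = \left(-3\right)^{2} = 9$)
$X = - \frac{1}{25} \approx -0.04$
$y{\left(A,D \right)} = 6$
$y{\left(K{\left(B{\left(-5 \right)},5 \right)},X \right)} + 888 = 6 + 888 = 894$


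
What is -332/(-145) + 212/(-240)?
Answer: 2447/1740 ≈ 1.4063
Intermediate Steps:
-332/(-145) + 212/(-240) = -332*(-1/145) + 212*(-1/240) = 332/145 - 53/60 = 2447/1740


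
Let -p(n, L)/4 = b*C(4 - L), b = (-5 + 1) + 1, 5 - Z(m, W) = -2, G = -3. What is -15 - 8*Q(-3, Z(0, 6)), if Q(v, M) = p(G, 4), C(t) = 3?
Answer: -303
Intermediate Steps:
Z(m, W) = 7 (Z(m, W) = 5 - 1*(-2) = 5 + 2 = 7)
b = -3 (b = -4 + 1 = -3)
p(n, L) = 36 (p(n, L) = -(-12)*3 = -4*(-9) = 36)
Q(v, M) = 36
-15 - 8*Q(-3, Z(0, 6)) = -15 - 8*36 = -15 - 288 = -303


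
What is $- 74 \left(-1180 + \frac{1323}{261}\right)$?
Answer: $\frac{2521402}{29} \approx 86945.0$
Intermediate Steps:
$- 74 \left(-1180 + \frac{1323}{261}\right) = - 74 \left(-1180 + 1323 \cdot \frac{1}{261}\right) = - 74 \left(-1180 + \frac{147}{29}\right) = \left(-74\right) \left(- \frac{34073}{29}\right) = \frac{2521402}{29}$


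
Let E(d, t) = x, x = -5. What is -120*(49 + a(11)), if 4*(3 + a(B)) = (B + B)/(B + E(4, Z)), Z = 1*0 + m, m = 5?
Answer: -5630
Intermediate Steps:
Z = 5 (Z = 1*0 + 5 = 0 + 5 = 5)
E(d, t) = -5
a(B) = -3 + B/(2*(-5 + B)) (a(B) = -3 + ((B + B)/(B - 5))/4 = -3 + ((2*B)/(-5 + B))/4 = -3 + (2*B/(-5 + B))/4 = -3 + B/(2*(-5 + B)))
-120*(49 + a(11)) = -120*(49 + 5*(6 - 1*11)/(2*(-5 + 11))) = -120*(49 + (5/2)*(6 - 11)/6) = -120*(49 + (5/2)*(⅙)*(-5)) = -120*(49 - 25/12) = -120*563/12 = -5630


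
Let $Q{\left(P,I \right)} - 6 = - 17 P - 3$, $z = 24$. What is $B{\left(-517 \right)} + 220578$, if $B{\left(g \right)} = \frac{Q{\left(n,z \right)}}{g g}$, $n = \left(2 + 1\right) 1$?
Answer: $\frac{58958072994}{267289} \approx 2.2058 \cdot 10^{5}$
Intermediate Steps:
$n = 3$ ($n = 3 \cdot 1 = 3$)
$Q{\left(P,I \right)} = 3 - 17 P$ ($Q{\left(P,I \right)} = 6 - \left(3 + 17 P\right) = 3 - 17 P$)
$B{\left(g \right)} = - \frac{48}{g^{2}}$ ($B{\left(g \right)} = \frac{3 - 51}{g g} = \frac{3 - 51}{g^{2}} = - \frac{48}{g^{2}}$)
$B{\left(-517 \right)} + 220578 = - \frac{48}{267289} + 220578 = \frac{58958072994}{267289}$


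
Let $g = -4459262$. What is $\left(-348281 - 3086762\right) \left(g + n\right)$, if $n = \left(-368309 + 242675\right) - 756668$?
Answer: $18348502027252$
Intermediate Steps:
$n = -882302$ ($n = -125634 - 756668 = -882302$)
$\left(-348281 - 3086762\right) \left(g + n\right) = \left(-348281 - 3086762\right) \left(-4459262 - 882302\right) = \left(-3435043\right) \left(-5341564\right) = 18348502027252$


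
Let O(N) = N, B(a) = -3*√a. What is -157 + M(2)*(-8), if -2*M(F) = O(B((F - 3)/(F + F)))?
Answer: -157 - 6*I ≈ -157.0 - 6.0*I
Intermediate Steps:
M(F) = 3*√2*√((-3 + F)/F)/4 (M(F) = -(-3)*√((F - 3)/(F + F))/2 = -(-3)*√((-3 + F)/((2*F)))/2 = -(-3)*√((-3 + F)*(1/(2*F)))/2 = -(-3)*√((-3 + F)/(2*F))/2 = -(-3)*√2*√((-3 + F)/F)/2/2 = -(-3)*√2*√((-3 + F)/F)/4 = 3*√2*√((-3 + F)/F)/4)
-157 + M(2)*(-8) = -157 + (3*√2*√((-3 + 2)/2)/4)*(-8) = -157 + (3*√2*√((½)*(-1))/4)*(-8) = -157 + (3*√2*√(-½)/4)*(-8) = -157 + (3*√2*(I*√2/2)/4)*(-8) = -157 + (3*I/4)*(-8) = -157 - 6*I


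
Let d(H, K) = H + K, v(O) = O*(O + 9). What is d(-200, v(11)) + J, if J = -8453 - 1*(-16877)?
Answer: 8444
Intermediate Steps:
J = 8424 (J = -8453 + 16877 = 8424)
v(O) = O*(9 + O)
d(-200, v(11)) + J = (-200 + 11*(9 + 11)) + 8424 = (-200 + 11*20) + 8424 = (-200 + 220) + 8424 = 20 + 8424 = 8444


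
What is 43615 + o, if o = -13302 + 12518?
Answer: 42831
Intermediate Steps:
o = -784
43615 + o = 43615 - 784 = 42831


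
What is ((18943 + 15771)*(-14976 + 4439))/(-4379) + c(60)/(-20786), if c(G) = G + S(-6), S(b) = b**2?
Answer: 3801566067082/45510947 ≈ 83531.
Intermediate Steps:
c(G) = 36 + G (c(G) = G + (-6)**2 = G + 36 = 36 + G)
((18943 + 15771)*(-14976 + 4439))/(-4379) + c(60)/(-20786) = ((18943 + 15771)*(-14976 + 4439))/(-4379) + (36 + 60)/(-20786) = (34714*(-10537))*(-1/4379) + 96*(-1/20786) = -365781418*(-1/4379) - 48/10393 = 365781418/4379 - 48/10393 = 3801566067082/45510947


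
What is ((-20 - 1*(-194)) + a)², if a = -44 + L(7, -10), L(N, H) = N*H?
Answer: 3600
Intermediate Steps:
L(N, H) = H*N
a = -114 (a = -44 - 10*7 = -44 - 70 = -114)
((-20 - 1*(-194)) + a)² = ((-20 - 1*(-194)) - 114)² = ((-20 + 194) - 114)² = (174 - 114)² = 60² = 3600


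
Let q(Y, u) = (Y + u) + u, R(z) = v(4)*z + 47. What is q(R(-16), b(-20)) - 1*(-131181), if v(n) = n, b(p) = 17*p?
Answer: 130484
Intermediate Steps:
R(z) = 47 + 4*z (R(z) = 4*z + 47 = 47 + 4*z)
q(Y, u) = Y + 2*u
q(R(-16), b(-20)) - 1*(-131181) = ((47 + 4*(-16)) + 2*(17*(-20))) - 1*(-131181) = ((47 - 64) + 2*(-340)) + 131181 = (-17 - 680) + 131181 = -697 + 131181 = 130484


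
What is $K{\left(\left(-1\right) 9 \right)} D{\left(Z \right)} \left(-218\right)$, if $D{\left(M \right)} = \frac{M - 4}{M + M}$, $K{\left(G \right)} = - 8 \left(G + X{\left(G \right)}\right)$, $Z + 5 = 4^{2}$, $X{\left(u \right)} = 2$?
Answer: $- \frac{42728}{11} \approx -3884.4$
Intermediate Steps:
$Z = 11$ ($Z = -5 + 4^{2} = -5 + 16 = 11$)
$K{\left(G \right)} = -16 - 8 G$ ($K{\left(G \right)} = - 8 \left(G + 2\right) = - 8 \left(2 + G\right) = -16 - 8 G$)
$D{\left(M \right)} = \frac{-4 + M}{2 M}$
$K{\left(\left(-1\right) 9 \right)} D{\left(Z \right)} \left(-218\right) = \left(-16 - 8 \left(\left(-1\right) 9\right)\right) \frac{-4 + 11}{2 \cdot 11} \left(-218\right) = \left(-16 - -72\right) \frac{1}{2} \cdot \frac{1}{11} \cdot 7 \left(-218\right) = \left(-16 + 72\right) \frac{7}{22} \left(-218\right) = 56 \cdot \frac{7}{22} \left(-218\right) = \frac{196}{11} \left(-218\right) = - \frac{42728}{11}$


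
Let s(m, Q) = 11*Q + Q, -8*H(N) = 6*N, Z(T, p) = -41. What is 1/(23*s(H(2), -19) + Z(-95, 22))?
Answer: -1/5285 ≈ -0.00018921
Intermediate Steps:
H(N) = -3*N/4
s(m, Q) = 12*Q
1/(23*s(H(2), -19) + Z(-95, 22)) = 1/(23*(12*(-19)) - 41) = 1/(23*(-228) - 41) = 1/(-5244 - 41) = 1/(-5285) = -1/5285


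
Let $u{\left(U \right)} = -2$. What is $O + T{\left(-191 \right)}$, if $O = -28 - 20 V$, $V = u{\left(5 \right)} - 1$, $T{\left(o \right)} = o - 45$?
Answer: $-204$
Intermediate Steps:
$T{\left(o \right)} = -45 + o$
$V = -3$ ($V = -2 - 1 = -3$)
$O = 32$ ($O = -28 - -60 = -28 + 60 = 32$)
$O + T{\left(-191 \right)} = 32 - 236 = -204$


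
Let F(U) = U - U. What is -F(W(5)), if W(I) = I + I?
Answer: 0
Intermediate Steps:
W(I) = 2*I
F(U) = 0
-F(W(5)) = -1*0 = 0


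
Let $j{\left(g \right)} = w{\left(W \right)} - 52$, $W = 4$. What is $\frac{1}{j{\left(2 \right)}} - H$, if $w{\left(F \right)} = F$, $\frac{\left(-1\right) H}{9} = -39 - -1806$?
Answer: $\frac{763343}{48} \approx 15903.0$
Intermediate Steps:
$H = -15903$ ($H = - 9 \left(-39 - -1806\right) = - 9 \left(-39 + 1806\right) = \left(-9\right) 1767 = -15903$)
$j{\left(g \right)} = -48$ ($j{\left(g \right)} = 4 - 52 = -48$)
$\frac{1}{j{\left(2 \right)}} - H = \frac{1}{-48} - -15903 = - \frac{1}{48} + 15903 = \frac{763343}{48}$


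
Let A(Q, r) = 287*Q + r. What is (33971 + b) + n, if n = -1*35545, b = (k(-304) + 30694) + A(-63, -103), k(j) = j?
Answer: 10632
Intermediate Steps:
A(Q, r) = r + 287*Q
b = 12206 (b = (-304 + 30694) + (-103 + 287*(-63)) = 30390 + (-103 - 18081) = 30390 - 18184 = 12206)
n = -35545
(33971 + b) + n = (33971 + 12206) - 35545 = 46177 - 35545 = 10632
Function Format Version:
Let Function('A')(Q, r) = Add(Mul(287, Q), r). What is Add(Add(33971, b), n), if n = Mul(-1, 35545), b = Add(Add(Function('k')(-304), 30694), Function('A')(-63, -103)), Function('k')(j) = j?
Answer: 10632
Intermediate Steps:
Function('A')(Q, r) = Add(r, Mul(287, Q))
b = 12206 (b = Add(Add(-304, 30694), Add(-103, Mul(287, -63))) = Add(30390, Add(-103, -18081)) = Add(30390, -18184) = 12206)
n = -35545
Add(Add(33971, b), n) = Add(Add(33971, 12206), -35545) = Add(46177, -35545) = 10632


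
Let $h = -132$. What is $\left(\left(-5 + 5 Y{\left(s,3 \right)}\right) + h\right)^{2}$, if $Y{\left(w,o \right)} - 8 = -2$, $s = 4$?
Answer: $11449$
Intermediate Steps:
$Y{\left(w,o \right)} = 6$ ($Y{\left(w,o \right)} = 8 - 2 = 6$)
$\left(\left(-5 + 5 Y{\left(s,3 \right)}\right) + h\right)^{2} = \left(\left(-5 + 5 \cdot 6\right) - 132\right)^{2} = \left(\left(-5 + 30\right) - 132\right)^{2} = \left(25 - 132\right)^{2} = \left(-107\right)^{2} = 11449$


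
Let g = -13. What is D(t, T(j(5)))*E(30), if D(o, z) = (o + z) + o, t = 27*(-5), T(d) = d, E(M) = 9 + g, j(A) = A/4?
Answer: 1075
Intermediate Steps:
j(A) = A/4 (j(A) = A*(1/4) = A/4)
E(M) = -4 (E(M) = 9 - 13 = -4)
t = -135
D(o, z) = z + 2*o
D(t, T(j(5)))*E(30) = ((1/4)*5 + 2*(-135))*(-4) = (5/4 - 270)*(-4) = -1075/4*(-4) = 1075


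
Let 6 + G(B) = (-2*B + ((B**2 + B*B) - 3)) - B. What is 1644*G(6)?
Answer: 73980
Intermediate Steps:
G(B) = -9 - 3*B + 2*B**2 (G(B) = -6 + ((-2*B + ((B**2 + B*B) - 3)) - B) = -6 + ((-2*B + ((B**2 + B**2) - 3)) - B) = -6 + ((-2*B + (2*B**2 - 3)) - B) = -6 + ((-2*B + (-3 + 2*B**2)) - B) = -6 + ((-3 - 2*B + 2*B**2) - B) = -6 + (-3 - 3*B + 2*B**2) = -9 - 3*B + 2*B**2)
1644*G(6) = 1644*(-9 - 3*6 + 2*6**2) = 1644*(-9 - 18 + 2*36) = 1644*(-9 - 18 + 72) = 1644*45 = 73980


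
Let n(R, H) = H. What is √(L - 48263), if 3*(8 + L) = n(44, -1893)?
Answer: 7*I*√998 ≈ 221.14*I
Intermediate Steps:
L = -639 (L = -8 + (⅓)*(-1893) = -8 - 631 = -639)
√(L - 48263) = √(-639 - 48263) = √(-48902) = 7*I*√998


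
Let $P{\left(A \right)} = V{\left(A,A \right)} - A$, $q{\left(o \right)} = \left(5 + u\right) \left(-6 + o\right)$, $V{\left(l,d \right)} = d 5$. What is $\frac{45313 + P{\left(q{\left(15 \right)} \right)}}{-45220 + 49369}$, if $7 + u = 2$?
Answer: $\frac{45313}{4149} \approx 10.921$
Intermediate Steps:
$u = -5$ ($u = -7 + 2 = -5$)
$V{\left(l,d \right)} = 5 d$
$q{\left(o \right)} = 0$ ($q{\left(o \right)} = \left(5 - 5\right) \left(-6 + o\right) = 0 \left(-6 + o\right) = 0$)
$P{\left(A \right)} = 4 A$ ($P{\left(A \right)} = 5 A - A = 4 A$)
$\frac{45313 + P{\left(q{\left(15 \right)} \right)}}{-45220 + 49369} = \frac{45313 + 4 \cdot 0}{-45220 + 49369} = \frac{45313 + 0}{4149} = 45313 \cdot \frac{1}{4149} = \frac{45313}{4149}$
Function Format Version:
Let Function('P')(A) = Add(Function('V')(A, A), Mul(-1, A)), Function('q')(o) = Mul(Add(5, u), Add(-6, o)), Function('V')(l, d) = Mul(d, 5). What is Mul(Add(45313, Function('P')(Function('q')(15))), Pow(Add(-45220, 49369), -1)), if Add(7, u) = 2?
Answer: Rational(45313, 4149) ≈ 10.921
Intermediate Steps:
u = -5 (u = Add(-7, 2) = -5)
Function('V')(l, d) = Mul(5, d)
Function('q')(o) = 0 (Function('q')(o) = Mul(Add(5, -5), Add(-6, o)) = Mul(0, Add(-6, o)) = 0)
Function('P')(A) = Mul(4, A) (Function('P')(A) = Add(Mul(5, A), Mul(-1, A)) = Mul(4, A))
Mul(Add(45313, Function('P')(Function('q')(15))), Pow(Add(-45220, 49369), -1)) = Mul(Add(45313, Mul(4, 0)), Pow(Add(-45220, 49369), -1)) = Mul(Add(45313, 0), Pow(4149, -1)) = Mul(45313, Rational(1, 4149)) = Rational(45313, 4149)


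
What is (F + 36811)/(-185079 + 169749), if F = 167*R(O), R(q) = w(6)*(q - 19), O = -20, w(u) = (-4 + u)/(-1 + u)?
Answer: -171029/76650 ≈ -2.2313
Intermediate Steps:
w(u) = (-4 + u)/(-1 + u)
R(q) = -38/5 + 2*q/5 (R(q) = ((-4 + 6)/(-1 + 6))*(q - 19) = (2/5)*(-19 + q) = ((1/5)*2)*(-19 + q) = 2*(-19 + q)/5 = -38/5 + 2*q/5)
F = -13026/5 (F = 167*(-38/5 + (2/5)*(-20)) = 167*(-38/5 - 8) = 167*(-78/5) = -13026/5 ≈ -2605.2)
(F + 36811)/(-185079 + 169749) = (-13026/5 + 36811)/(-185079 + 169749) = (171029/5)/(-15330) = (171029/5)*(-1/15330) = -171029/76650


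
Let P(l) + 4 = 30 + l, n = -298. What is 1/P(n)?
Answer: -1/272 ≈ -0.0036765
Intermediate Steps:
P(l) = 26 + l (P(l) = -4 + (30 + l) = 26 + l)
1/P(n) = 1/(26 - 298) = 1/(-272) = -1/272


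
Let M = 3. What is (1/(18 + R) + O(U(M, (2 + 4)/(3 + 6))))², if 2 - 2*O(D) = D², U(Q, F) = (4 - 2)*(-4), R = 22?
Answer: 1535121/1600 ≈ 959.45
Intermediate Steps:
U(Q, F) = -8 (U(Q, F) = 2*(-4) = -8)
O(D) = 1 - D²/2
(1/(18 + R) + O(U(M, (2 + 4)/(3 + 6))))² = (1/(18 + 22) + (1 - ½*(-8)²))² = (1/40 + (1 - ½*64))² = (1/40 + (1 - 32))² = (1/40 - 31)² = (-1239/40)² = 1535121/1600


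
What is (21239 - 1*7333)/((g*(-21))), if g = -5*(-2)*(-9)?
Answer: 6953/945 ≈ 7.3577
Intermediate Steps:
g = -90 (g = 10*(-9) = -90)
(21239 - 1*7333)/((g*(-21))) = (21239 - 1*7333)/((-90*(-21))) = (21239 - 7333)/1890 = 13906*(1/1890) = 6953/945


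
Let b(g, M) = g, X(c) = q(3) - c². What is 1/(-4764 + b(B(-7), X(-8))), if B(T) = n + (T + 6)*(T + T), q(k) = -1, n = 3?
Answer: -1/4747 ≈ -0.00021066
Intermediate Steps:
X(c) = -1 - c²
B(T) = 3 + 2*T*(6 + T) (B(T) = 3 + (T + 6)*(T + T) = 3 + (6 + T)*(2*T) = 3 + 2*T*(6 + T))
1/(-4764 + b(B(-7), X(-8))) = 1/(-4764 + (3 + 2*(-7)² + 12*(-7))) = 1/(-4764 + (3 + 2*49 - 84)) = 1/(-4764 + (3 + 98 - 84)) = 1/(-4764 + 17) = 1/(-4747) = -1/4747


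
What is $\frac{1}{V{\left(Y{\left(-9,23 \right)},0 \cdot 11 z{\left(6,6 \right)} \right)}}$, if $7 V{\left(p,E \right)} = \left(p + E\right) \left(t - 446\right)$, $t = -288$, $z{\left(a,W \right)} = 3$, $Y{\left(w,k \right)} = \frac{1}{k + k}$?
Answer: $- \frac{161}{367} \approx -0.43869$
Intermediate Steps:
$Y{\left(w,k \right)} = \frac{1}{2 k}$
$V{\left(p,E \right)} = - \frac{734 E}{7} - \frac{734 p}{7}$ ($V{\left(p,E \right)} = \frac{\left(p + E\right) \left(-288 - 446\right)}{7} = \frac{\left(E + p\right) \left(-734\right)}{7} = \frac{- 734 E - 734 p}{7} = - \frac{734 E}{7} - \frac{734 p}{7}$)
$\frac{1}{V{\left(Y{\left(-9,23 \right)},0 \cdot 11 z{\left(6,6 \right)} \right)}} = \frac{1}{- \frac{734 \cdot 0 \cdot 11 \cdot 3}{7} - \frac{734 \frac{1}{2 \cdot 23}}{7}} = \frac{1}{- \frac{734 \cdot 0 \cdot 3}{7} - \frac{734 \cdot \frac{1}{2} \cdot \frac{1}{23}}{7}} = \frac{1}{\left(- \frac{734}{7}\right) 0 - \frac{367}{161}} = \frac{1}{0 - \frac{367}{161}} = \frac{1}{- \frac{367}{161}} = - \frac{161}{367}$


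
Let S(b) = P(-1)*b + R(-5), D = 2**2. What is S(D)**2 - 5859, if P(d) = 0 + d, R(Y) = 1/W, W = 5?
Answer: -146114/25 ≈ -5844.6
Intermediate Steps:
D = 4
R(Y) = 1/5
P(d) = d
S(b) = 1/5 - b (S(b) = -b + 1/5 = 1/5 - b)
S(D)**2 - 5859 = (1/5 - 1*4)**2 - 5859 = (1/5 - 4)**2 - 5859 = (-19/5)**2 - 5859 = 361/25 - 5859 = -146114/25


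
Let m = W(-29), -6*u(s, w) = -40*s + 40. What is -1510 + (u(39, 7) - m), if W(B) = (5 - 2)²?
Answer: -3797/3 ≈ -1265.7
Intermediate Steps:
W(B) = 9 (W(B) = 3² = 9)
u(s, w) = -20/3 + 20*s/3 (u(s, w) = -(-40*s + 40)/6 = -(40 - 40*s)/6 = -20/3 + 20*s/3)
m = 9
-1510 + (u(39, 7) - m) = -1510 + ((-20/3 + (20/3)*39) - 1*9) = -1510 + ((-20/3 + 260) - 9) = -1510 + (760/3 - 9) = -1510 + 733/3 = -3797/3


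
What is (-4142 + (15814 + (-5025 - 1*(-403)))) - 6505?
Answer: 545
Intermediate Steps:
(-4142 + (15814 + (-5025 - 1*(-403)))) - 6505 = (-4142 + (15814 + (-5025 + 403))) - 6505 = (-4142 + (15814 - 4622)) - 6505 = (-4142 + 11192) - 6505 = 7050 - 6505 = 545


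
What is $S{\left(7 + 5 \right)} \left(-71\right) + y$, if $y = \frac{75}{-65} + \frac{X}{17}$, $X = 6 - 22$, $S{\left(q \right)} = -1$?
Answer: $\frac{15228}{221} \approx 68.905$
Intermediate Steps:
$X = -16$ ($X = 6 - 22 = -16$)
$y = - \frac{463}{221}$ ($y = \frac{75}{-65} - \frac{16}{17} = 75 \left(- \frac{1}{65}\right) - \frac{16}{17} = - \frac{15}{13} - \frac{16}{17} = - \frac{463}{221} \approx -2.095$)
$S{\left(7 + 5 \right)} \left(-71\right) + y = \left(-1\right) \left(-71\right) - \frac{463}{221} = 71 - \frac{463}{221} = \frac{15228}{221}$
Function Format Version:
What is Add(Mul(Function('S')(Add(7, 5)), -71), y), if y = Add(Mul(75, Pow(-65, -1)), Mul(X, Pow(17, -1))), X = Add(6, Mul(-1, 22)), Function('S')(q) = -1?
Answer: Rational(15228, 221) ≈ 68.905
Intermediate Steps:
X = -16 (X = Add(6, -22) = -16)
y = Rational(-463, 221) (y = Add(Mul(75, Pow(-65, -1)), Mul(-16, Pow(17, -1))) = Add(Mul(75, Rational(-1, 65)), Mul(-16, Rational(1, 17))) = Add(Rational(-15, 13), Rational(-16, 17)) = Rational(-463, 221) ≈ -2.0950)
Add(Mul(Function('S')(Add(7, 5)), -71), y) = Add(Mul(-1, -71), Rational(-463, 221)) = Add(71, Rational(-463, 221)) = Rational(15228, 221)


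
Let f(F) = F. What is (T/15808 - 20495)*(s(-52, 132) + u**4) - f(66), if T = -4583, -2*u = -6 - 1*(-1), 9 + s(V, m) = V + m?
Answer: -570562278471/252928 ≈ -2.2558e+6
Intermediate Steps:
s(V, m) = -9 + V + m (s(V, m) = -9 + (V + m) = -9 + V + m)
u = 5/2 (u = -(-6 - 1*(-1))/2 = -(-6 + 1)/2 = -1/2*(-5) = 5/2 ≈ 2.5000)
(T/15808 - 20495)*(s(-52, 132) + u**4) - f(66) = (-4583/15808 - 20495)*((-9 - 52 + 132) + (5/2)**4) - 1*66 = (-4583*1/15808 - 20495)*(71 + 625/16) - 66 = (-4583/15808 - 20495)*(1761/16) - 66 = -323989543/15808*1761/16 - 66 = -570545585223/252928 - 66 = -570562278471/252928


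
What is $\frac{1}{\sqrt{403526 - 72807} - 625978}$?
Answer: $- \frac{625978}{391848125765} - \frac{\sqrt{330719}}{391848125765} \approx -1.599 \cdot 10^{-6}$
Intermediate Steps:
$\frac{1}{\sqrt{403526 - 72807} - 625978} = \frac{1}{\sqrt{330719} - 625978} = \frac{1}{-625978 + \sqrt{330719}}$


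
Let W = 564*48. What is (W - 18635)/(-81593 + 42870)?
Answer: -8437/38723 ≈ -0.21788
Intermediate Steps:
W = 27072
(W - 18635)/(-81593 + 42870) = (27072 - 18635)/(-81593 + 42870) = 8437/(-38723) = 8437*(-1/38723) = -8437/38723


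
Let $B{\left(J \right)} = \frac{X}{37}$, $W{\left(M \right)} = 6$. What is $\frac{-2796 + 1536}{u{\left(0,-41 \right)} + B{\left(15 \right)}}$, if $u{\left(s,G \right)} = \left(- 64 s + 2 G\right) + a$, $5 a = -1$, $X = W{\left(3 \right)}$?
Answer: $\frac{77700}{5059} \approx 15.359$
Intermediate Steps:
$X = 6$
$a = - \frac{1}{5}$ ($a = \frac{1}{5} \left(-1\right) = - \frac{1}{5} \approx -0.2$)
$B{\left(J \right)} = \frac{6}{37}$
$u{\left(s,G \right)} = - \frac{1}{5} - 64 s + 2 G$ ($u{\left(s,G \right)} = \left(- 64 s + 2 G\right) - \frac{1}{5} = - \frac{1}{5} - 64 s + 2 G$)
$\frac{-2796 + 1536}{u{\left(0,-41 \right)} + B{\left(15 \right)}} = \frac{-2796 + 1536}{\left(- \frac{1}{5} - 0 + 2 \left(-41\right)\right) + \frac{6}{37}} = - \frac{1260}{\left(- \frac{1}{5} + 0 - 82\right) + \frac{6}{37}} = - \frac{1260}{- \frac{411}{5} + \frac{6}{37}} = - \frac{1260}{- \frac{15177}{185}} = \left(-1260\right) \left(- \frac{185}{15177}\right) = \frac{77700}{5059}$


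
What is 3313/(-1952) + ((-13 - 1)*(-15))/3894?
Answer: -2081817/1266848 ≈ -1.6433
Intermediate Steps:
3313/(-1952) + ((-13 - 1)*(-15))/3894 = 3313*(-1/1952) - 14*(-15)*(1/3894) = -3313/1952 + 210*(1/3894) = -3313/1952 + 35/649 = -2081817/1266848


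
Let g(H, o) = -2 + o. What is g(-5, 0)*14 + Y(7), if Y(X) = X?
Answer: -21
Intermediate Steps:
g(-5, 0)*14 + Y(7) = (-2 + 0)*14 + 7 = -2*14 + 7 = -28 + 7 = -21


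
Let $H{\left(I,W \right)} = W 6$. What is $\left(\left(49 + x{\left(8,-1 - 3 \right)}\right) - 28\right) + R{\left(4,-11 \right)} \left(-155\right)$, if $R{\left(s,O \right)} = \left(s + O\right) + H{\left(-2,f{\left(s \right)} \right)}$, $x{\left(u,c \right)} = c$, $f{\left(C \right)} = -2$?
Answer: $2962$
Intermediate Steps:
$H{\left(I,W \right)} = 6 W$
$R{\left(s,O \right)} = -12 + O + s$ ($R{\left(s,O \right)} = \left(s + O\right) + 6 \left(-2\right) = \left(O + s\right) - 12 = -12 + O + s$)
$\left(\left(49 + x{\left(8,-1 - 3 \right)}\right) - 28\right) + R{\left(4,-11 \right)} \left(-155\right) = \left(\left(49 - 4\right) - 28\right) + \left(-12 - 11 + 4\right) \left(-155\right) = \left(\left(49 - 4\right) - 28\right) - -2945 = \left(45 - 28\right) + 2945 = 17 + 2945 = 2962$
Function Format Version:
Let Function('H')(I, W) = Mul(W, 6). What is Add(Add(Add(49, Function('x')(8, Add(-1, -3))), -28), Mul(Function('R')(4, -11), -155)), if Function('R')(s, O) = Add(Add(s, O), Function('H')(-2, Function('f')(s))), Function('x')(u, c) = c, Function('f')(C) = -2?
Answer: 2962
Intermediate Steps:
Function('H')(I, W) = Mul(6, W)
Function('R')(s, O) = Add(-12, O, s) (Function('R')(s, O) = Add(Add(s, O), Mul(6, -2)) = Add(Add(O, s), -12) = Add(-12, O, s))
Add(Add(Add(49, Function('x')(8, Add(-1, -3))), -28), Mul(Function('R')(4, -11), -155)) = Add(Add(Add(49, Add(-1, -3)), -28), Mul(Add(-12, -11, 4), -155)) = Add(Add(Add(49, -4), -28), Mul(-19, -155)) = Add(Add(45, -28), 2945) = Add(17, 2945) = 2962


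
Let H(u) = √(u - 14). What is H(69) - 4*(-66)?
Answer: 264 + √55 ≈ 271.42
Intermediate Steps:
H(u) = √(-14 + u)
H(69) - 4*(-66) = √(-14 + 69) - 4*(-66) = √55 - 1*(-264) = √55 + 264 = 264 + √55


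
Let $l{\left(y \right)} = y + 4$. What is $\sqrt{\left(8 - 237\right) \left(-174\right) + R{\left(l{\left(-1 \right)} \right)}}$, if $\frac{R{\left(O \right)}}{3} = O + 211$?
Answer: $2 \sqrt{10122} \approx 201.22$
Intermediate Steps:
$l{\left(y \right)} = 4 + y$
$R{\left(O \right)} = 633 + 3 O$ ($R{\left(O \right)} = 3 \left(O + 211\right) = 3 \left(211 + O\right) = 633 + 3 O$)
$\sqrt{\left(8 - 237\right) \left(-174\right) + R{\left(l{\left(-1 \right)} \right)}} = \sqrt{\left(8 - 237\right) \left(-174\right) + \left(633 + 3 \left(4 - 1\right)\right)} = \sqrt{\left(-229\right) \left(-174\right) + \left(633 + 3 \cdot 3\right)} = \sqrt{39846 + \left(633 + 9\right)} = \sqrt{39846 + 642} = \sqrt{40488} = 2 \sqrt{10122}$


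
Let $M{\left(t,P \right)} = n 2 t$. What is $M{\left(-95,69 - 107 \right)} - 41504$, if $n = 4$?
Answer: $-42264$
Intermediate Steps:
$M{\left(t,P \right)} = 8 t$ ($M{\left(t,P \right)} = 4 \cdot 2 t = 8 t$)
$M{\left(-95,69 - 107 \right)} - 41504 = 8 \left(-95\right) - 41504 = -760 - 41504 = -42264$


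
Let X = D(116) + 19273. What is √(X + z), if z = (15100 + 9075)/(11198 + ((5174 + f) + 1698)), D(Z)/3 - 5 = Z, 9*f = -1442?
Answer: √127552301347471/80594 ≈ 140.13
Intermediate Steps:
f = -1442/9 (f = (⅑)*(-1442) = -1442/9 ≈ -160.22)
D(Z) = 15 + 3*Z
z = 217575/161188 (z = (15100 + 9075)/(11198 + ((5174 - 1442/9) + 1698)) = 24175/(11198 + (45124/9 + 1698)) = 24175/(11198 + 60406/9) = 24175/(161188/9) = 24175*(9/161188) = 217575/161188 ≈ 1.3498)
X = 19636 (X = (15 + 3*116) + 19273 = (15 + 348) + 19273 = 363 + 19273 = 19636)
√(X + z) = √(19636 + 217575/161188) = √(3165305143/161188) = √127552301347471/80594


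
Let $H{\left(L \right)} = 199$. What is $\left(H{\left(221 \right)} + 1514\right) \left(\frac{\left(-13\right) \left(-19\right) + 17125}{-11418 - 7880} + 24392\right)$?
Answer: $\frac{403154073786}{9649} \approx 4.1782 \cdot 10^{7}$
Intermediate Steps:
$\left(H{\left(221 \right)} + 1514\right) \left(\frac{\left(-13\right) \left(-19\right) + 17125}{-11418 - 7880} + 24392\right) = \left(199 + 1514\right) \left(\frac{\left(-13\right) \left(-19\right) + 17125}{-11418 - 7880} + 24392\right) = 1713 \left(\frac{247 + 17125}{-19298} + 24392\right) = 1713 \left(17372 \left(- \frac{1}{19298}\right) + 24392\right) = 1713 \left(- \frac{8686}{9649} + 24392\right) = 1713 \cdot \frac{235349722}{9649} = \frac{403154073786}{9649}$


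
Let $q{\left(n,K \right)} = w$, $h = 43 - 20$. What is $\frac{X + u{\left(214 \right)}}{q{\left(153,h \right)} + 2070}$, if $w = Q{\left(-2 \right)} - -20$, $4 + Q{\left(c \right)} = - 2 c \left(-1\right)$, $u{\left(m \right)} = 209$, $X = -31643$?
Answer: $- \frac{5239}{347} \approx -15.098$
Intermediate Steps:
$Q{\left(c \right)} = -4 + 2 c$ ($Q{\left(c \right)} = -4 + - 2 c \left(-1\right) = -4 + 2 c$)
$h = 23$ ($h = 43 - 20 = 23$)
$w = 12$ ($w = \left(-4 + 2 \left(-2\right)\right) - -20 = \left(-4 - 4\right) + 20 = -8 + 20 = 12$)
$q{\left(n,K \right)} = 12$
$\frac{X + u{\left(214 \right)}}{q{\left(153,h \right)} + 2070} = \frac{-31643 + 209}{12 + 2070} = - \frac{31434}{2082} = \left(-31434\right) \frac{1}{2082} = - \frac{5239}{347}$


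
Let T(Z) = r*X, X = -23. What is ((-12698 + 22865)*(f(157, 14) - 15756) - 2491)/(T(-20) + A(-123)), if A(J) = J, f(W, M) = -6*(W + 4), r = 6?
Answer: 170015065/261 ≈ 6.5140e+5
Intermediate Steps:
f(W, M) = -24 - 6*W (f(W, M) = -6*(4 + W) = -24 - 6*W)
T(Z) = -138 (T(Z) = 6*(-23) = -138)
((-12698 + 22865)*(f(157, 14) - 15756) - 2491)/(T(-20) + A(-123)) = ((-12698 + 22865)*((-24 - 6*157) - 15756) - 2491)/(-138 - 123) = (10167*((-24 - 942) - 15756) - 2491)/(-261) = (10167*(-966 - 15756) - 2491)*(-1/261) = (10167*(-16722) - 2491)*(-1/261) = (-170012574 - 2491)*(-1/261) = -170015065*(-1/261) = 170015065/261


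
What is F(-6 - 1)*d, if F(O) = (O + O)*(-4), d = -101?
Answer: -5656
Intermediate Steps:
F(O) = -8*O (F(O) = (2*O)*(-4) = -8*O)
F(-6 - 1)*d = -8*(-6 - 1)*(-101) = -8*(-7)*(-101) = 56*(-101) = -5656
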